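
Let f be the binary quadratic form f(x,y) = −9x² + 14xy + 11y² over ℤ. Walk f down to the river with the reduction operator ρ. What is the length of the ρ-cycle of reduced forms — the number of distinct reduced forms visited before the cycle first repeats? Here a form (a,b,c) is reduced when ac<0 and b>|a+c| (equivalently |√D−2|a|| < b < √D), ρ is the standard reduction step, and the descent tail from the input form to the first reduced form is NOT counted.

D = 592, ⌊√D⌋ = 24
river: ρ → (11,8,-12)
river: ρ → (-12,16,7)
river: ρ → (7,12,-16)
river: ρ → (-16,20,3)
river: ρ → (3,22,-9)
river: ρ → (-9,14,11)
ρ-cycle length = 6 (tail of 0 descent steps not counted)

6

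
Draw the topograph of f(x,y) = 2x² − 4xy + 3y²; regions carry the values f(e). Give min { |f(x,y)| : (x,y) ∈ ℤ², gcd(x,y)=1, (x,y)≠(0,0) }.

translate: b→0 (≡-4 mod 4), so (2,-4,3)→(2,0,1)
flip: (2,0,1)→(1,0,2)
reduced (well bottom): (1,0,2) with a≤c, −a<b≤a
well minimum = a = 1

1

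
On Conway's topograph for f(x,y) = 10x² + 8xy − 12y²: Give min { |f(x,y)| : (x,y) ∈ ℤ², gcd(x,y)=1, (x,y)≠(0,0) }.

river: ρ → (-12,16,6)
river: ρ → (6,20,-6)
river: ρ → (-6,16,12)
river: ρ → (12,8,-10)
river: ρ → (-10,12,10)
river: ρ → (10,8,-12)
closes: descent 0, river 6
min |a| on river = 6

6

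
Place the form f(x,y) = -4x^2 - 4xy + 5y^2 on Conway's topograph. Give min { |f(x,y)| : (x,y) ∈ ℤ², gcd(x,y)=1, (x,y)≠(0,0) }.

descent: ρ → (5,4,-4)  [lands on river]
river: ρ → (-4,4,5)
river: ρ → (5,6,-3)
river: ρ → (-3,6,5)
closes: descent 1, river 4
min |a| on river = 3

3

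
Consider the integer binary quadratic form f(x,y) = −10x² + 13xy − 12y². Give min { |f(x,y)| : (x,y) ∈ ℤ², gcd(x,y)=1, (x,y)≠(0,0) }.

translate: b→7 (≡-13 mod 20), so (10,-13,12)→(10,7,9)
flip: (10,7,9)→(9,-7,10)
reduced (well bottom): (9,-7,10) with a≤c, −a<b≤a
well minimum |f| = |-9| = 9 (negative-definite)

9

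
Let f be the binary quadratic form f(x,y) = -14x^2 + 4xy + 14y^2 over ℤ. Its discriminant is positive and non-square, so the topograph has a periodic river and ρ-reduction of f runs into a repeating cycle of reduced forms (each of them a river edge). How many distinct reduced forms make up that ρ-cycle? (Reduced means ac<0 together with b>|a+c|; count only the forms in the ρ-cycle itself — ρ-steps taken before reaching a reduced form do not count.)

D = 800, ⌊√D⌋ = 28
river: ρ → (14,24,-4)
river: ρ → (-4,24,14)
river: ρ → (14,4,-14)
river: ρ → (-14,24,4)
river: ρ → (4,24,-14)
river: ρ → (-14,4,14)
ρ-cycle length = 6 (tail of 0 descent steps not counted)

6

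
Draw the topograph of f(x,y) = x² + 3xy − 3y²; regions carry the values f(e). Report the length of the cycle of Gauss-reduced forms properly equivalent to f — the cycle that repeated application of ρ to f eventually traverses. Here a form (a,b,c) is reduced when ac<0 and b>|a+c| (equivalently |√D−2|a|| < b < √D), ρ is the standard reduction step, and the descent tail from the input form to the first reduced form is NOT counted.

D = 21, ⌊√D⌋ = 4
river: ρ → (-3,3,1)
river: ρ → (1,3,-3)
ρ-cycle length = 2 (tail of 0 descent steps not counted)

2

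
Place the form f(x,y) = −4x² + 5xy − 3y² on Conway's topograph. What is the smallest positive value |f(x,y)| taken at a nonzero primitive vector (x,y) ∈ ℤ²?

translate: b→3 (≡-5 mod 8), so (4,-5,3)→(4,3,2)
flip: (4,3,2)→(2,-3,4)
translate: b→1 (≡-3 mod 4), so (2,-3,4)→(2,1,3)
reduced (well bottom): (2,1,3) with a≤c, −a<b≤a
well minimum |f| = |-2| = 2 (negative-definite)

2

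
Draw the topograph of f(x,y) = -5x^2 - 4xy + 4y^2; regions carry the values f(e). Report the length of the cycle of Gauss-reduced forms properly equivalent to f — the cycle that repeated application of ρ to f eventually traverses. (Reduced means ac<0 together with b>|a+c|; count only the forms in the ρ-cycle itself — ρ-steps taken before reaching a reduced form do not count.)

D = 96, ⌊√D⌋ = 9
descent: ρ → (4,4,-5)  [lands on river]
river: ρ → (-5,6,3)
river: ρ → (3,6,-5)
river: ρ → (-5,4,4)
ρ-cycle length = 4 (tail of 1 descent step not counted)

4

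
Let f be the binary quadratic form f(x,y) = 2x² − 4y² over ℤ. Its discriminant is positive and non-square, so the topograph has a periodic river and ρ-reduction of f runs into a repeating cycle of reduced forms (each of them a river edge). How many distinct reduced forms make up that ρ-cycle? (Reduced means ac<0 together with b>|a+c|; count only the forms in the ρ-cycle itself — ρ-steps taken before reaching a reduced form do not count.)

D = 32, ⌊√D⌋ = 5
descent: ρ → (-4,0,2)
descent: ρ → (2,4,-2)  [lands on river]
river: ρ → (-2,4,2)
ρ-cycle length = 2 (tail of 2 descent steps not counted)

2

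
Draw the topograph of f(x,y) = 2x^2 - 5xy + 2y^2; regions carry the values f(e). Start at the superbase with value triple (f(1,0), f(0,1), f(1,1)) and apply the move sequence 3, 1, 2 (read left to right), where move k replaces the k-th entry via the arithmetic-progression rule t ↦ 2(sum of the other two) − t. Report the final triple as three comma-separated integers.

start (2,2,-1) = (f(1,0),f(0,1),f(1,1))
replace slot 3: 2·(2+2) − (-1) = 9 → (2,2,9)
replace slot 1: 2·(2+9) − 2 = 20 → (20,2,9)
replace slot 2: 2·(20+9) − 2 = 56 → (20,56,9)

20,56,9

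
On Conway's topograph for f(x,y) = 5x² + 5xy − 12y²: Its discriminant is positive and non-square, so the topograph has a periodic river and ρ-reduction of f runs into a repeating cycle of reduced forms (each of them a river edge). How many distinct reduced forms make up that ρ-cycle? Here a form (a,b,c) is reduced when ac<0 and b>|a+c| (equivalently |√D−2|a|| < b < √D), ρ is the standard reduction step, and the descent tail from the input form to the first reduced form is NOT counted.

D = 265, ⌊√D⌋ = 16
descent: ρ → (-12,-5,5)
descent: ρ → (5,15,-2)  [lands on river]
river: ρ → (-2,13,12)
river: ρ → (12,11,-3)
river: ρ → (-3,13,8)
river: ρ → (8,3,-8)
river: ρ → (-8,13,3)
river: ρ → (3,11,-12)
river: ρ → (-12,13,2)
river: ρ → (2,15,-5)
river: ρ → (-5,15,2)
river: ρ → (2,13,-12)
river: ρ → (-12,11,3)
river: ρ → (3,13,-8)
river: ρ → (-8,3,8)
river: ρ → (8,13,-3)
river: ρ → (-3,11,12)
river: ρ → (12,13,-2)
river: ρ → (-2,15,5)
ρ-cycle length = 18 (tail of 2 descent steps not counted)

18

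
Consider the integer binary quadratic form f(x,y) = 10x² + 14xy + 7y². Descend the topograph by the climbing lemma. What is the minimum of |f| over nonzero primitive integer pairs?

translate: b→-6 (≡14 mod 20), so (10,14,7)→(10,-6,3)
flip: (10,-6,3)→(3,6,10)
translate: b→0 (≡6 mod 6), so (3,6,10)→(3,0,7)
reduced (well bottom): (3,0,7) with a≤c, −a<b≤a
well minimum = a = 3

3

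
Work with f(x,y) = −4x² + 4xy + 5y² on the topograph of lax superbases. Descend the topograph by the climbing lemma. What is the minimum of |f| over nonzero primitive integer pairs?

river: ρ → (5,6,-3)
river: ρ → (-3,6,5)
river: ρ → (5,4,-4)
river: ρ → (-4,4,5)
closes: descent 0, river 4
min |a| on river = 3

3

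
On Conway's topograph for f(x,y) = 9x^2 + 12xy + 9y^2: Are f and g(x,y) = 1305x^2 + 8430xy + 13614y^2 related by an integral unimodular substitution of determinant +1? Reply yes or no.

D₁ = -180, D₂ = -180
f: translate: b→-6 (≡12 mod 18), so (9,12,9)→(9,-6,6)
f: flip: (9,-6,6)→(6,6,9)
f: reduced (well bottom): (6,6,9) with a≤c, −a<b≤a
g: translate: b→600 (≡8430 mod 2610), so (1305,8430,13614)→(1305,600,69)
g: flip: (1305,600,69)→(69,-600,1305)
g: translate: b→-48 (≡-600 mod 138), so (69,-600,1305)→(69,-48,9)
g: flip: (69,-48,9)→(9,48,69)
g: translate: b→-6 (≡48 mod 18), so (9,48,69)→(9,-6,6)
g: flip: (9,-6,6)→(6,6,9)
g: reduced (well bottom): (6,6,9) with a≤c, −a<b≤a
reduced forms (6, 6, 9) vs (6, 6, 9) ⇒ equivalent

yes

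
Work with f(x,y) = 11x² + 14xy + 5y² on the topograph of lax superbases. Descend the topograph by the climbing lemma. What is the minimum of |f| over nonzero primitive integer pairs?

translate: b→-8 (≡14 mod 22), so (11,14,5)→(11,-8,2)
flip: (11,-8,2)→(2,8,11)
translate: b→0 (≡8 mod 4), so (2,8,11)→(2,0,3)
reduced (well bottom): (2,0,3) with a≤c, −a<b≤a
well minimum = a = 2

2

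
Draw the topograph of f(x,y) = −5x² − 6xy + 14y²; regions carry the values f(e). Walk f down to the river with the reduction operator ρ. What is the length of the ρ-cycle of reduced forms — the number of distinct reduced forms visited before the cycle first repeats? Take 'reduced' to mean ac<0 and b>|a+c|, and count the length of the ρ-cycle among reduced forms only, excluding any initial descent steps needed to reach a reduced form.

D = 316, ⌊√D⌋ = 17
descent: ρ → (14,6,-5)
descent: ρ → (-5,14,6)  [lands on river]
river: ρ → (6,10,-9)
river: ρ → (-9,8,7)
river: ρ → (7,6,-10)
river: ρ → (-10,14,3)
river: ρ → (3,16,-5)
ρ-cycle length = 6 (tail of 2 descent steps not counted)

6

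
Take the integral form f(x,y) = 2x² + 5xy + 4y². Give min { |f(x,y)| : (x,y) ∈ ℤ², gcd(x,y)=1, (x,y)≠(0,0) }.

translate: b→1 (≡5 mod 4), so (2,5,4)→(2,1,1)
flip: (2,1,1)→(1,-1,2)
translate: b→1 (≡-1 mod 2), so (1,-1,2)→(1,1,2)
reduced (well bottom): (1,1,2) with a≤c, −a<b≤a
well minimum = a = 1

1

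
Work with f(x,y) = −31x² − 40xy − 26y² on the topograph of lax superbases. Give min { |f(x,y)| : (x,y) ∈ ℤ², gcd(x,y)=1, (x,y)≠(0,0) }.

translate: b→-22 (≡40 mod 62), so (31,40,26)→(31,-22,17)
flip: (31,-22,17)→(17,22,31)
translate: b→-12 (≡22 mod 34), so (17,22,31)→(17,-12,26)
reduced (well bottom): (17,-12,26) with a≤c, −a<b≤a
well minimum |f| = |-17| = 17 (negative-definite)

17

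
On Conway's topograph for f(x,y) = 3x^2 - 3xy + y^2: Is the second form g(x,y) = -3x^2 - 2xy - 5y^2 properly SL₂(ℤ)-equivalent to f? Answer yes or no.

D₁ = -3, D₂ = -56
discriminants differ ⇒ not SL₂(ℤ)-equivalent

no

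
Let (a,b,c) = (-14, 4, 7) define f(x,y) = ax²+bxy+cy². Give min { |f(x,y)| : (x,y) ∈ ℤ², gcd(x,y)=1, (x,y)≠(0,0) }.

descent: ρ → (7,10,-11)  [lands on river]
river: ρ → (-11,12,6)
river: ρ → (6,12,-11)
river: ρ → (-11,10,7)
river: ρ → (7,18,-3)
river: ρ → (-3,18,7)
closes: descent 1, river 6
min |a| on river = 3

3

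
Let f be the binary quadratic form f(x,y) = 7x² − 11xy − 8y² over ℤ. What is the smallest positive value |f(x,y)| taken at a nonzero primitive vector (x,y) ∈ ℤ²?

descent: ρ → (-8,11,7)  [lands on river]
river: ρ → (7,17,-2)
river: ρ → (-2,15,15)
river: ρ → (15,15,-2)
river: ρ → (-2,17,7)
river: ρ → (7,11,-8)
river: ρ → (-8,5,10)
river: ρ → (10,15,-3)
river: ρ → (-3,15,10)
river: ρ → (10,5,-8)
closes: descent 1, river 10
min |a| on river = 2

2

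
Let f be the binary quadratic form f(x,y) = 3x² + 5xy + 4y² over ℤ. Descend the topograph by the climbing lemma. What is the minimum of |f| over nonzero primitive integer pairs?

translate: b→-1 (≡5 mod 6), so (3,5,4)→(3,-1,2)
flip: (3,-1,2)→(2,1,3)
reduced (well bottom): (2,1,3) with a≤c, −a<b≤a
well minimum = a = 2

2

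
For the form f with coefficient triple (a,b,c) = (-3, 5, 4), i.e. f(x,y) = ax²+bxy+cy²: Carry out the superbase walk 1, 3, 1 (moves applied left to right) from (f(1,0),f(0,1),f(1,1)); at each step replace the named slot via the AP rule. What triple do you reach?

start (-3,4,6) = (f(1,0),f(0,1),f(1,1))
replace slot 1: 2·(4+6) − (-3) = 23 → (23,4,6)
replace slot 3: 2·(23+4) − 6 = 48 → (23,4,48)
replace slot 1: 2·(4+48) − 23 = 81 → (81,4,48)

81,4,48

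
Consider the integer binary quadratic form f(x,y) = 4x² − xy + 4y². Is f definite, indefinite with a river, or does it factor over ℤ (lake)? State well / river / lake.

D = b²−4ac = (-1)² − 4·4·4 = -63
D < 0 ⇒ definite ⇒ every region one sign ⇒ single well

well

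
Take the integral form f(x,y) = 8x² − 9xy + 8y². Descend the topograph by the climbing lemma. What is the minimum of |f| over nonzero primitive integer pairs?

translate: b→7 (≡-9 mod 16), so (8,-9,8)→(8,7,7)
flip: (8,7,7)→(7,-7,8)
translate: b→7 (≡-7 mod 14), so (7,-7,8)→(7,7,8)
reduced (well bottom): (7,7,8) with a≤c, −a<b≤a
well minimum = a = 7

7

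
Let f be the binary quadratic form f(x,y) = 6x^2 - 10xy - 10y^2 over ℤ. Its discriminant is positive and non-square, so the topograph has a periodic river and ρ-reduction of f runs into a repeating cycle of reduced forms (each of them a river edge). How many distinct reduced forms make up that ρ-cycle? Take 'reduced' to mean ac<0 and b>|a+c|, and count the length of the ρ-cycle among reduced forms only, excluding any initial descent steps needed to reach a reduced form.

D = 340, ⌊√D⌋ = 18
descent: ρ → (-10,10,6)  [lands on river]
river: ρ → (6,14,-6)
river: ρ → (-6,10,10)
river: ρ → (10,10,-6)
river: ρ → (-6,14,6)
river: ρ → (6,10,-10)
ρ-cycle length = 6 (tail of 1 descent step not counted)

6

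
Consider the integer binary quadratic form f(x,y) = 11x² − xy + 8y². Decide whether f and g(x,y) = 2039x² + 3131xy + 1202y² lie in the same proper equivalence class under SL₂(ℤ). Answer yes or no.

D₁ = -351, D₂ = -351
f: flip: (11,-1,8)→(8,1,11)
f: reduced (well bottom): (8,1,11) with a≤c, −a<b≤a
g: translate: b→-947 (≡3131 mod 4078), so (2039,3131,1202)→(2039,-947,110)
g: flip: (2039,-947,110)→(110,947,2039)
g: translate: b→67 (≡947 mod 220), so (110,947,2039)→(110,67,11)
g: flip: (110,67,11)→(11,-67,110)
g: translate: b→-1 (≡-67 mod 22), so (11,-67,110)→(11,-1,8)
g: flip: (11,-1,8)→(8,1,11)
g: reduced (well bottom): (8,1,11) with a≤c, −a<b≤a
reduced forms (8, 1, 11) vs (8, 1, 11) ⇒ equivalent

yes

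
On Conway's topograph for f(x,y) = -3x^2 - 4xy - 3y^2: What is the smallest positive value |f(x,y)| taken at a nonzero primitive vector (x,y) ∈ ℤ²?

translate: b→-2 (≡4 mod 6), so (3,4,3)→(3,-2,2)
flip: (3,-2,2)→(2,2,3)
reduced (well bottom): (2,2,3) with a≤c, −a<b≤a
well minimum |f| = |-2| = 2 (negative-definite)

2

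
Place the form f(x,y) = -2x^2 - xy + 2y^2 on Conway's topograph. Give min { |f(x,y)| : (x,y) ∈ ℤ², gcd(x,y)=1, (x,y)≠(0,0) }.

descent: ρ → (2,1,-2)  [lands on river]
river: ρ → (-2,3,1)
river: ρ → (1,3,-2)
river: ρ → (-2,1,2)
river: ρ → (2,3,-1)
river: ρ → (-1,3,2)
closes: descent 1, river 6
min |a| on river = 1

1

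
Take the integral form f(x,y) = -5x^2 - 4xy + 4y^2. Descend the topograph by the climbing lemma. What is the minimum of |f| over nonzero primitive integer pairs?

descent: ρ → (4,4,-5)  [lands on river]
river: ρ → (-5,6,3)
river: ρ → (3,6,-5)
river: ρ → (-5,4,4)
closes: descent 1, river 4
min |a| on river = 3

3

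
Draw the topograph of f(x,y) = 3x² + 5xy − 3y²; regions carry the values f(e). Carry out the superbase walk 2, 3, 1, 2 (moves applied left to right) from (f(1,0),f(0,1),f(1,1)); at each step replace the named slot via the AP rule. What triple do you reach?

start (3,-3,5) = (f(1,0),f(0,1),f(1,1))
replace slot 2: 2·(3+5) − (-3) = 19 → (3,19,5)
replace slot 3: 2·(3+19) − 5 = 39 → (3,19,39)
replace slot 1: 2·(19+39) − 3 = 113 → (113,19,39)
replace slot 2: 2·(113+39) − 19 = 285 → (113,285,39)

113,285,39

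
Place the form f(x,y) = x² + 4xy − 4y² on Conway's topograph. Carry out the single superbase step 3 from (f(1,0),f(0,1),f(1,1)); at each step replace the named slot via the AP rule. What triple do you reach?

start (1,-4,1) = (f(1,0),f(0,1),f(1,1))
replace slot 3: 2·(1+(-4)) − 1 = -7 → (1,-4,-7)

1,-4,-7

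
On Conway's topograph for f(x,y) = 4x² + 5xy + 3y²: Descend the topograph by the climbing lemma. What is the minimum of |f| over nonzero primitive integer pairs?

translate: b→-3 (≡5 mod 8), so (4,5,3)→(4,-3,2)
flip: (4,-3,2)→(2,3,4)
translate: b→-1 (≡3 mod 4), so (2,3,4)→(2,-1,3)
reduced (well bottom): (2,-1,3) with a≤c, −a<b≤a
well minimum = a = 2

2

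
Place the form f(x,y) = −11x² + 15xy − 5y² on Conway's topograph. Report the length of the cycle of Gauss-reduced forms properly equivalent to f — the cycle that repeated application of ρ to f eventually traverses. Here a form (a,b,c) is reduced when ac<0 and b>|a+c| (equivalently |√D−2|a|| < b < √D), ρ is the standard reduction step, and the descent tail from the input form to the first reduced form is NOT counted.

D = 5, ⌊√D⌋ = 2
descent: ρ → (-5,5,-1)
descent: ρ → (-1,1,1)  [lands on river]
river: ρ → (1,1,-1)
ρ-cycle length = 2 (tail of 2 descent steps not counted)

2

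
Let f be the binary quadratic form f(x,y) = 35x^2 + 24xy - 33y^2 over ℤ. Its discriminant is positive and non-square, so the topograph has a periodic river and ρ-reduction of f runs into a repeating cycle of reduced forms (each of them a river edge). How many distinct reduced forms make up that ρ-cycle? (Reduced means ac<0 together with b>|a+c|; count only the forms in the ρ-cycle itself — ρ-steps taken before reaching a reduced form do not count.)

D = 5196, ⌊√D⌋ = 72
river: ρ → (-33,42,26)
river: ρ → (26,62,-13)
river: ρ → (-13,68,11)
river: ρ → (11,64,-25)
river: ρ → (-25,36,39)
river: ρ → (39,42,-22)
river: ρ → (-22,46,35)
river: ρ → (35,24,-33)
ρ-cycle length = 8 (tail of 0 descent steps not counted)

8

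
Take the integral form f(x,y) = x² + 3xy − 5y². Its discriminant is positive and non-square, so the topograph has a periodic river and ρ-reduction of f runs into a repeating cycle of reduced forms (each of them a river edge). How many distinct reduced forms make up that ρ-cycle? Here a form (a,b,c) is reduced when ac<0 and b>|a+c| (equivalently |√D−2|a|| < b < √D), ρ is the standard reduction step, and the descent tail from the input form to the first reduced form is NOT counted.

D = 29, ⌊√D⌋ = 5
descent: ρ → (-5,-3,1)
descent: ρ → (1,5,-1)  [lands on river]
river: ρ → (-1,5,1)
ρ-cycle length = 2 (tail of 2 descent steps not counted)

2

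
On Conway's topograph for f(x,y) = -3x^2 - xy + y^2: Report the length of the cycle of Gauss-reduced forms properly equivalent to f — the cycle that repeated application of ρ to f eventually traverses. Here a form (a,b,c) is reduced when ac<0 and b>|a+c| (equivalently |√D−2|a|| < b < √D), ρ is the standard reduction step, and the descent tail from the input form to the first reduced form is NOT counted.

D = 13, ⌊√D⌋ = 3
descent: ρ → (1,3,-1)  [lands on river]
river: ρ → (-1,3,1)
ρ-cycle length = 2 (tail of 1 descent step not counted)

2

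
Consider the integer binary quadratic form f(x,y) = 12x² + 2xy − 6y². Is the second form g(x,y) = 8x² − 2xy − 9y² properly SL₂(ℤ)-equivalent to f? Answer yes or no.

D₁ = 292, D₂ = 292
river cycle of f (length 18): (-6, 10, 8), (8, 6, -8), (-8, 10, 6), (6, 14, -4), (-4, 10, 12), (12, 14, -2), (-2, 14, 12), (12, 10, -4), (-4, 14, 6), (6, 10, -8), … (8 more)
river cycle of g (length 14): (-9, 2, 8), (8, 14, -3), (-3, 16, 3), (3, 14, -8), (-8, 2, 9), (9, 16, -1), (-1, 16, 9), (9, 2, -8), (-8, 14, 3), (3, 16, -3), … (4 more)
cycles differ ⇒ inequivalent

no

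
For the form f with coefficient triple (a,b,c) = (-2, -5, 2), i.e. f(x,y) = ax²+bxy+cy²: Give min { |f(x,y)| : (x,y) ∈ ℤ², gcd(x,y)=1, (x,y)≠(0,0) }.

descent: ρ → (2,5,-2)  [lands on river]
river: ρ → (-2,3,4)
river: ρ → (4,5,-1)
river: ρ → (-1,5,4)
river: ρ → (4,3,-2)
river: ρ → (-2,5,2)
river: ρ → (2,3,-4)
river: ρ → (-4,5,1)
river: ρ → (1,5,-4)
river: ρ → (-4,3,2)
closes: descent 1, river 10
min |a| on river = 1

1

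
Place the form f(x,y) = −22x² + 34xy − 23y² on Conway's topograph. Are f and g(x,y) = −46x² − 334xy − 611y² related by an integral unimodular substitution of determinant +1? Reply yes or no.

D₁ = -868, D₂ = -868
f is negative-definite; reduce −f:
−f: translate: b→10 (≡-34 mod 44), so (22,-34,23)→(22,10,11)
−f: flip: (22,10,11)→(11,-10,22)
−f: reduced (well bottom): (11,-10,22) with a≤c, −a<b≤a
flip sign back: reduced form of f is (-11,10,-22)
g is negative-definite; reduce −g:
−g: translate: b→-34 (≡334 mod 92), so (46,334,611)→(46,-34,11)
−g: flip: (46,-34,11)→(11,34,46)
−g: translate: b→-10 (≡34 mod 22), so (11,34,46)→(11,-10,22)
−g: reduced (well bottom): (11,-10,22) with a≤c, −a<b≤a
flip sign back: reduced form of g is (-11,10,-22)
reduced forms (-11, 10, -22) vs (-11, 10, -22) ⇒ equivalent

yes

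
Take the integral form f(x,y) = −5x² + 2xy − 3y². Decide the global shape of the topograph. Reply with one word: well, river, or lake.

D = b²−4ac = 2² − 4·(-5)·(-3) = -56
D < 0 ⇒ definite ⇒ every region one sign ⇒ single well

well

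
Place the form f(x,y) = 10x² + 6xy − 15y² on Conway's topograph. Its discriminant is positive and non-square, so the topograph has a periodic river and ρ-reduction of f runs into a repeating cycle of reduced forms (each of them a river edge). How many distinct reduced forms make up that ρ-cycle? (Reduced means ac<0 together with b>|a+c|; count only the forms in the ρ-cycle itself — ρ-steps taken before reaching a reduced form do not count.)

D = 636, ⌊√D⌋ = 25
river: ρ → (-15,24,1)
river: ρ → (1,24,-15)
river: ρ → (-15,6,10)
river: ρ → (10,14,-11)
river: ρ → (-11,8,13)
river: ρ → (13,18,-6)
river: ρ → (-6,18,13)
river: ρ → (13,8,-11)
river: ρ → (-11,14,10)
river: ρ → (10,6,-15)
ρ-cycle length = 10 (tail of 0 descent steps not counted)

10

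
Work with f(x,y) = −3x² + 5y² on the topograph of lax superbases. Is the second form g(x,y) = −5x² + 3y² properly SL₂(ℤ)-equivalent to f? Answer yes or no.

D₁ = 60, D₂ = 60
river cycle of f (length 2): (-3, 6, 2), (2, 6, -3)
river cycle of g (length 2): (3, 6, -2), (-2, 6, 3)
cycles differ ⇒ inequivalent

no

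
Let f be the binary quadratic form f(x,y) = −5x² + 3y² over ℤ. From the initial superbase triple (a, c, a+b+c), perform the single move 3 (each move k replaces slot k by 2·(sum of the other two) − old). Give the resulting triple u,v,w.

start (-5,3,-2) = (f(1,0),f(0,1),f(1,1))
replace slot 3: 2·((-5)+3) − (-2) = -2 → (-5,3,-2)

-5,3,-2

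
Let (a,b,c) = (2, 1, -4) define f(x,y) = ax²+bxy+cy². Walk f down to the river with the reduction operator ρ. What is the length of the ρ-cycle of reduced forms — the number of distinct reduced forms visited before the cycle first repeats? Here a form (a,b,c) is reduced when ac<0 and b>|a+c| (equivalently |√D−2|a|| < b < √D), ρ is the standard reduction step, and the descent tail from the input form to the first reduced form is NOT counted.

D = 33, ⌊√D⌋ = 5
descent: ρ → (-4,-1,2)
descent: ρ → (2,5,-1)  [lands on river]
river: ρ → (-1,5,2)
river: ρ → (2,3,-3)
river: ρ → (-3,3,2)
ρ-cycle length = 4 (tail of 2 descent steps not counted)

4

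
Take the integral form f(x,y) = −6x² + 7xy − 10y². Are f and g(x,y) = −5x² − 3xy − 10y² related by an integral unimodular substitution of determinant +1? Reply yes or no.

D₁ = -191, D₂ = -191
f is negative-definite; reduce −f:
−f: translate: b→5 (≡-7 mod 12), so (6,-7,10)→(6,5,9)
−f: reduced (well bottom): (6,5,9) with a≤c, −a<b≤a
flip sign back: reduced form of f is (-6,-5,-9)
g is negative-definite; reduce −g:
−g: reduced (well bottom): (5,3,10) with a≤c, −a<b≤a
flip sign back: reduced form of g is (-5,-3,-10)
reduced forms (-6, -5, -9) vs (-5, -3, -10) ⇒ inequivalent

no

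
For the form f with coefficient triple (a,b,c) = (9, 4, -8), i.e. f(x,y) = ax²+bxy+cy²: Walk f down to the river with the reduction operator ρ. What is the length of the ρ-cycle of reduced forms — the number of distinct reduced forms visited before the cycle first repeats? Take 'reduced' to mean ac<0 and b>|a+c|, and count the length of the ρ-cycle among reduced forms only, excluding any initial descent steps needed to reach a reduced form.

D = 304, ⌊√D⌋ = 17
river: ρ → (-8,12,5)
river: ρ → (5,8,-12)
river: ρ → (-12,16,1)
river: ρ → (1,16,-12)
river: ρ → (-12,8,5)
river: ρ → (5,12,-8)
river: ρ → (-8,4,9)
river: ρ → (9,14,-3)
river: ρ → (-3,16,4)
river: ρ → (4,16,-3)
river: ρ → (-3,14,9)
river: ρ → (9,4,-8)
ρ-cycle length = 12 (tail of 0 descent steps not counted)

12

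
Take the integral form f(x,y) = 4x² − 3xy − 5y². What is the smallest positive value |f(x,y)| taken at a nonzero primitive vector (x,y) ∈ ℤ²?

descent: ρ → (-5,3,4)  [lands on river]
river: ρ → (4,5,-4)
river: ρ → (-4,3,5)
river: ρ → (5,7,-2)
river: ρ → (-2,9,1)
river: ρ → (1,9,-2)
river: ρ → (-2,7,5)
river: ρ → (5,3,-4)
river: ρ → (-4,5,4)
river: ρ → (4,3,-5)
river: ρ → (-5,7,2)
river: ρ → (2,9,-1)
river: ρ → (-1,9,2)
river: ρ → (2,7,-5)
closes: descent 1, river 14
min |a| on river = 1

1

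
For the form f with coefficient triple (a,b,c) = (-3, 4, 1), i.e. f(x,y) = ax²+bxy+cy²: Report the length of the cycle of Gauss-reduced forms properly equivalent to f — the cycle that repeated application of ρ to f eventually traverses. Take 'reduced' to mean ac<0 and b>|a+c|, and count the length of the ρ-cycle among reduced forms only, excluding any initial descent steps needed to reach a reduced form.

D = 28, ⌊√D⌋ = 5
river: ρ → (1,4,-3)
river: ρ → (-3,2,2)
river: ρ → (2,2,-3)
river: ρ → (-3,4,1)
ρ-cycle length = 4 (tail of 0 descent steps not counted)

4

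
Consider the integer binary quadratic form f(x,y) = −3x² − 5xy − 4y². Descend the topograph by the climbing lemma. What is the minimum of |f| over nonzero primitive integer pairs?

translate: b→-1 (≡5 mod 6), so (3,5,4)→(3,-1,2)
flip: (3,-1,2)→(2,1,3)
reduced (well bottom): (2,1,3) with a≤c, −a<b≤a
well minimum |f| = |-2| = 2 (negative-definite)

2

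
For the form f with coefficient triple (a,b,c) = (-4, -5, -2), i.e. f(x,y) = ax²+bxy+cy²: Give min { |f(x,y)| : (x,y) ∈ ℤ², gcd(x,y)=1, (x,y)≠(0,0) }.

translate: b→-3 (≡5 mod 8), so (4,5,2)→(4,-3,1)
flip: (4,-3,1)→(1,3,4)
translate: b→1 (≡3 mod 2), so (1,3,4)→(1,1,2)
reduced (well bottom): (1,1,2) with a≤c, −a<b≤a
well minimum |f| = |-1| = 1 (negative-definite)

1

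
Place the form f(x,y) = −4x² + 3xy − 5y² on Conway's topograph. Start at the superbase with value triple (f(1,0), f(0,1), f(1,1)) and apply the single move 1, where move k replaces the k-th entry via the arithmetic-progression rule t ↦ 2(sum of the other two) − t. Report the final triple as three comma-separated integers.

start (-4,-5,-6) = (f(1,0),f(0,1),f(1,1))
replace slot 1: 2·((-5)+(-6)) − (-4) = -18 → (-18,-5,-6)

-18,-5,-6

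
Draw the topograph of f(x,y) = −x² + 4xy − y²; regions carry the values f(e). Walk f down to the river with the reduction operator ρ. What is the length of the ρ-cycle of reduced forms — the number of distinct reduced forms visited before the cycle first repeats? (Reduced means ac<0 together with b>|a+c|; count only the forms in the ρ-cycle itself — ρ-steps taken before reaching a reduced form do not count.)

D = 12, ⌊√D⌋ = 3
descent: ρ → (-1,2,2)  [lands on river]
river: ρ → (2,2,-1)
ρ-cycle length = 2 (tail of 1 descent step not counted)

2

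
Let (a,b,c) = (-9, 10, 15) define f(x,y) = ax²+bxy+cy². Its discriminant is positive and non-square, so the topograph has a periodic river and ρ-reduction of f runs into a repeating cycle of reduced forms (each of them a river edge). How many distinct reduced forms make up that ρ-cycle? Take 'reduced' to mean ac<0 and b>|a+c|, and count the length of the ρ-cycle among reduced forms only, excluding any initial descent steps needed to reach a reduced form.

D = 640, ⌊√D⌋ = 25
river: ρ → (15,20,-4)
river: ρ → (-4,20,15)
river: ρ → (15,10,-9)
river: ρ → (-9,8,16)
river: ρ → (16,24,-1)
river: ρ → (-1,24,16)
river: ρ → (16,8,-9)
river: ρ → (-9,10,15)
ρ-cycle length = 8 (tail of 0 descent steps not counted)

8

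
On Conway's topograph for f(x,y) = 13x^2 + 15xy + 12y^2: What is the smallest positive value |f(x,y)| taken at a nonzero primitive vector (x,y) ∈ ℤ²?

translate: b→-11 (≡15 mod 26), so (13,15,12)→(13,-11,10)
flip: (13,-11,10)→(10,11,13)
translate: b→-9 (≡11 mod 20), so (10,11,13)→(10,-9,12)
reduced (well bottom): (10,-9,12) with a≤c, −a<b≤a
well minimum = a = 10

10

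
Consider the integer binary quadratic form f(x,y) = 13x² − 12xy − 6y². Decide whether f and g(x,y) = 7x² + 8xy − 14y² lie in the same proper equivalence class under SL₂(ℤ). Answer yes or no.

D₁ = 456, D₂ = 456
river cycle of f (length 10): (-6, 12, 13), (13, 14, -5), (-5, 16, 10), (10, 4, -11), (-11, 18, 3), (3, 18, -11), (-11, 4, 10), (10, 16, -5), (-5, 14, 13), (13, 12, -6)
river cycle of g (length 6): (-14, 20, 1), (1, 20, -14), (-14, 8, 7), (7, 20, -2), (-2, 20, 7), (7, 8, -14)
cycles differ ⇒ inequivalent

no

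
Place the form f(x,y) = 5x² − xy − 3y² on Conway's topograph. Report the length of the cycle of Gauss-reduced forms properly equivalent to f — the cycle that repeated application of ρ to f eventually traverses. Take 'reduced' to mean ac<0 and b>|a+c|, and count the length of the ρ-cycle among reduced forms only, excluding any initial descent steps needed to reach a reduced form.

D = 61, ⌊√D⌋ = 7
descent: ρ → (-3,7,1)  [lands on river]
river: ρ → (1,7,-3)
river: ρ → (-3,5,3)
river: ρ → (3,7,-1)
river: ρ → (-1,7,3)
river: ρ → (3,5,-3)
ρ-cycle length = 6 (tail of 1 descent step not counted)

6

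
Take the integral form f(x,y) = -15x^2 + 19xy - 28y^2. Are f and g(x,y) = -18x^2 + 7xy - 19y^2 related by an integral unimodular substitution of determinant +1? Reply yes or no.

D₁ = -1319, D₂ = -1319
f is negative-definite; reduce −f:
−f: translate: b→11 (≡-19 mod 30), so (15,-19,28)→(15,11,24)
−f: reduced (well bottom): (15,11,24) with a≤c, −a<b≤a
flip sign back: reduced form of f is (-15,-11,-24)
g is negative-definite; reduce −g:
−g: reduced (well bottom): (18,-7,19) with a≤c, −a<b≤a
flip sign back: reduced form of g is (-18,7,-19)
reduced forms (-15, -11, -24) vs (-18, 7, -19) ⇒ inequivalent

no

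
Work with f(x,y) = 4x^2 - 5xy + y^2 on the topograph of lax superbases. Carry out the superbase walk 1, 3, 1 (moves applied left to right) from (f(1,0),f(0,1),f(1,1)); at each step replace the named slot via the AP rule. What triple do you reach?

start (4,1,0) = (f(1,0),f(0,1),f(1,1))
replace slot 1: 2·(1+0) − 4 = -2 → (-2,1,0)
replace slot 3: 2·((-2)+1) − 0 = -2 → (-2,1,-2)
replace slot 1: 2·(1+(-2)) − (-2) = 0 → (0,1,-2)

0,1,-2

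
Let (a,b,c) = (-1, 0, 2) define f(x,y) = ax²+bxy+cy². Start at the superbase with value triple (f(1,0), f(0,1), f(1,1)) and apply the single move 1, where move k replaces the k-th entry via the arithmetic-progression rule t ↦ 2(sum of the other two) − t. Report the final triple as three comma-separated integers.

start (-1,2,1) = (f(1,0),f(0,1),f(1,1))
replace slot 1: 2·(2+1) − (-1) = 7 → (7,2,1)

7,2,1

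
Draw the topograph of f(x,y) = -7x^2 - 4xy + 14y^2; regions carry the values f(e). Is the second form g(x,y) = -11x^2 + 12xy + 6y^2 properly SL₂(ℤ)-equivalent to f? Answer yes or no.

D₁ = 408, D₂ = 408
river cycle of f (length 6): (-7, 10, 11), (11, 12, -6), (-6, 12, 11), (11, 10, -7), (-7, 18, 3), (3, 18, -7)
river cycle of g (length 6): (6, 12, -11), (-11, 10, 7), (7, 18, -3), (-3, 18, 7), (7, 10, -11), (-11, 12, 6)
cycles differ ⇒ inequivalent

no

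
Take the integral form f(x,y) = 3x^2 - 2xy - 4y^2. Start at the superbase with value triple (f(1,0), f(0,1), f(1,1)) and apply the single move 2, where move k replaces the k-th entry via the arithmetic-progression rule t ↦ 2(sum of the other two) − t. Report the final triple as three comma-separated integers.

start (3,-4,-3) = (f(1,0),f(0,1),f(1,1))
replace slot 2: 2·(3+(-3)) − (-4) = 4 → (3,4,-3)

3,4,-3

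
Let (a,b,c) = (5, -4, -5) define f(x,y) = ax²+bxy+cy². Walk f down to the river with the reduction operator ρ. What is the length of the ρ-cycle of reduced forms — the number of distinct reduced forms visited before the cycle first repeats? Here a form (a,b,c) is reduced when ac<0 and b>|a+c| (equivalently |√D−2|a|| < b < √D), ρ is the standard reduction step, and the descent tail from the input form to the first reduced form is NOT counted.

D = 116, ⌊√D⌋ = 10
descent: ρ → (-5,4,5)  [lands on river]
river: ρ → (5,6,-4)
river: ρ → (-4,10,1)
river: ρ → (1,10,-4)
river: ρ → (-4,6,5)
river: ρ → (5,4,-5)
river: ρ → (-5,6,4)
river: ρ → (4,10,-1)
river: ρ → (-1,10,4)
river: ρ → (4,6,-5)
ρ-cycle length = 10 (tail of 1 descent step not counted)

10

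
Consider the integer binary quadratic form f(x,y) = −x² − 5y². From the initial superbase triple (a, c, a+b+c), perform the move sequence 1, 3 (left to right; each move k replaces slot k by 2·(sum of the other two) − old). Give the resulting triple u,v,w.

start (-1,-5,-6) = (f(1,0),f(0,1),f(1,1))
replace slot 1: 2·((-5)+(-6)) − (-1) = -21 → (-21,-5,-6)
replace slot 3: 2·((-21)+(-5)) − (-6) = -46 → (-21,-5,-46)

-21,-5,-46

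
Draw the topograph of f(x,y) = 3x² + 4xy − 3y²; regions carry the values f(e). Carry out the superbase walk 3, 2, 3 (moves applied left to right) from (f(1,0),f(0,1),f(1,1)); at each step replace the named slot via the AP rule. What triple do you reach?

start (3,-3,4) = (f(1,0),f(0,1),f(1,1))
replace slot 3: 2·(3+(-3)) − 4 = -4 → (3,-3,-4)
replace slot 2: 2·(3+(-4)) − (-3) = 1 → (3,1,-4)
replace slot 3: 2·(3+1) − (-4) = 12 → (3,1,12)

3,1,12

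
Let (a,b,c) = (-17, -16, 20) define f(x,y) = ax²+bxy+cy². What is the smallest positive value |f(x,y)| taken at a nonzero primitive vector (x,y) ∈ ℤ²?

descent: ρ → (20,16,-17)  [lands on river]
river: ρ → (-17,18,19)
river: ρ → (19,20,-16)
river: ρ → (-16,12,23)
river: ρ → (23,34,-5)
river: ρ → (-5,36,16)
river: ρ → (16,28,-13)
river: ρ → (-13,24,20)
closes: descent 1, river 8
min |a| on river = 5

5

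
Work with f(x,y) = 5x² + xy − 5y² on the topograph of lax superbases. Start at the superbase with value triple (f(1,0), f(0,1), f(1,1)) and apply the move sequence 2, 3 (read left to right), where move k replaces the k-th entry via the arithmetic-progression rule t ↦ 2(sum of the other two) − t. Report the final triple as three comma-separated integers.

start (5,-5,1) = (f(1,0),f(0,1),f(1,1))
replace slot 2: 2·(5+1) − (-5) = 17 → (5,17,1)
replace slot 3: 2·(5+17) − 1 = 43 → (5,17,43)

5,17,43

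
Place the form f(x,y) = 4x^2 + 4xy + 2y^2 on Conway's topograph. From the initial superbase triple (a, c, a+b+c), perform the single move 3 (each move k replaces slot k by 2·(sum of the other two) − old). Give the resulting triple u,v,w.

start (4,2,10) = (f(1,0),f(0,1),f(1,1))
replace slot 3: 2·(4+2) − 10 = 2 → (4,2,2)

4,2,2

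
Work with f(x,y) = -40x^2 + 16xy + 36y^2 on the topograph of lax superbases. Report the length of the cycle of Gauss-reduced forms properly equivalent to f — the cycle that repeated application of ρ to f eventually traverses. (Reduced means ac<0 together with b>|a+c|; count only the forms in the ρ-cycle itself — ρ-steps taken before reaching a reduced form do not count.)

D = 6016, ⌊√D⌋ = 77
river: ρ → (36,56,-20)
river: ρ → (-20,64,24)
river: ρ → (24,32,-52)
river: ρ → (-52,72,4)
river: ρ → (4,72,-52)
river: ρ → (-52,32,24)
river: ρ → (24,64,-20)
river: ρ → (-20,56,36)
river: ρ → (36,16,-40)
river: ρ → (-40,64,12)
river: ρ → (12,56,-60)
river: ρ → (-60,64,8)
river: ρ → (8,64,-60)
river: ρ → (-60,56,12)
river: ρ → (12,64,-40)
river: ρ → (-40,16,36)
ρ-cycle length = 16 (tail of 0 descent steps not counted)

16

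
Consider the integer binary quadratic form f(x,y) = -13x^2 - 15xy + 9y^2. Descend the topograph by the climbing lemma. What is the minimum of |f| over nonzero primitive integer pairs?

descent: ρ → (9,15,-13)  [lands on river]
river: ρ → (-13,11,11)
river: ρ → (11,11,-13)
river: ρ → (-13,15,9)
river: ρ → (9,21,-7)
river: ρ → (-7,21,9)
closes: descent 1, river 6
min |a| on river = 7

7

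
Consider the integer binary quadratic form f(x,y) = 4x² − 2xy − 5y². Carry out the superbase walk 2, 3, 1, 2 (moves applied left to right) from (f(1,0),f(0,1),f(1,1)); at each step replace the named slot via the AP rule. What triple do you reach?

start (4,-5,-3) = (f(1,0),f(0,1),f(1,1))
replace slot 2: 2·(4+(-3)) − (-5) = 7 → (4,7,-3)
replace slot 3: 2·(4+7) − (-3) = 25 → (4,7,25)
replace slot 1: 2·(7+25) − 4 = 60 → (60,7,25)
replace slot 2: 2·(60+25) − 7 = 163 → (60,163,25)

60,163,25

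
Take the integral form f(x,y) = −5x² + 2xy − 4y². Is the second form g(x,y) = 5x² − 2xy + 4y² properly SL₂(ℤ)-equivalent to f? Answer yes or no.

D₁ = -76, D₂ = -76
f is negative-definite; reduce −f:
−f: flip: (5,-2,4)→(4,2,5)
−f: reduced (well bottom): (4,2,5) with a≤c, −a<b≤a
flip sign back: reduced form of f is (-4,-2,-5)
g: flip: (5,-2,4)→(4,2,5)
g: reduced (well bottom): (4,2,5) with a≤c, −a<b≤a
reduced forms (-4, -2, -5) vs (4, 2, 5) ⇒ inequivalent

no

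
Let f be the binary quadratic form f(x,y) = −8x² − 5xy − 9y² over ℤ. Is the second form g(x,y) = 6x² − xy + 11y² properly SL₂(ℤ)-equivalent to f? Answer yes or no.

D₁ = -263, D₂ = -263
f is negative-definite; reduce −f:
−f: reduced (well bottom): (8,5,9) with a≤c, −a<b≤a
flip sign back: reduced form of f is (-8,-5,-9)
g: reduced (well bottom): (6,-1,11) with a≤c, −a<b≤a
reduced forms (-8, -5, -9) vs (6, -1, 11) ⇒ inequivalent

no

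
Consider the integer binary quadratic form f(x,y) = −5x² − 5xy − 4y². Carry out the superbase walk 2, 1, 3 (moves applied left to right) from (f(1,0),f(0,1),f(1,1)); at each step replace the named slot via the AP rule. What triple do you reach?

start (-5,-4,-14) = (f(1,0),f(0,1),f(1,1))
replace slot 2: 2·((-5)+(-14)) − (-4) = -34 → (-5,-34,-14)
replace slot 1: 2·((-34)+(-14)) − (-5) = -91 → (-91,-34,-14)
replace slot 3: 2·((-91)+(-34)) − (-14) = -236 → (-91,-34,-236)

-91,-34,-236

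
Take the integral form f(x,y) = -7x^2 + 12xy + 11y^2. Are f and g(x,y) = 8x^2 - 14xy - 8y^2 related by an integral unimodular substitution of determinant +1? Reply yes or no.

D₁ = 452, D₂ = 452
river cycle of f (length 18): (11, 10, -8), (-8, 6, 13), (13, 20, -1), (-1, 20, 13), (13, 6, -8), (-8, 10, 11), (11, 12, -7), (-7, 16, 7), (7, 12, -11), (-11, 10, 8), … (8 more)
river cycle of g (length 14): (-8, 14, 8), (8, 18, -4), (-4, 14, 16), (16, 18, -2), (-2, 18, 16), (16, 14, -4), (-4, 18, 8), (8, 14, -8), (-8, 18, 4), (4, 14, -16), … (4 more)
cycles differ ⇒ inequivalent

no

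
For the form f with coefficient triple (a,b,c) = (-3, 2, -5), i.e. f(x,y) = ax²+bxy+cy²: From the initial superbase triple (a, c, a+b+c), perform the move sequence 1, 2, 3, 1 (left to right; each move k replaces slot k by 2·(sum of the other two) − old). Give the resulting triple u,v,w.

start (-3,-5,-6) = (f(1,0),f(0,1),f(1,1))
replace slot 1: 2·((-5)+(-6)) − (-3) = -19 → (-19,-5,-6)
replace slot 2: 2·((-19)+(-6)) − (-5) = -45 → (-19,-45,-6)
replace slot 3: 2·((-19)+(-45)) − (-6) = -122 → (-19,-45,-122)
replace slot 1: 2·((-45)+(-122)) − (-19) = -315 → (-315,-45,-122)

-315,-45,-122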